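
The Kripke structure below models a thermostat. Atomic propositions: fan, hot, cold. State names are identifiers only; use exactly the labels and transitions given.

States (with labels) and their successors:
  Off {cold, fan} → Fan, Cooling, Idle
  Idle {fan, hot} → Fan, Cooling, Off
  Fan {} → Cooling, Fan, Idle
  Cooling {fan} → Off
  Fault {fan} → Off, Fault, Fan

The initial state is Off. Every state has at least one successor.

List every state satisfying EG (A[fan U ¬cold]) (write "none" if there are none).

{Off, Idle, Fan, Cooling, Fault}

States satisfying A[fan U ¬cold]: {Off, Idle, Fan, Cooling, Fault}.
States satisfying EG (A[fan U ¬cold]): {Off, Idle, Fan, Cooling, Fault}.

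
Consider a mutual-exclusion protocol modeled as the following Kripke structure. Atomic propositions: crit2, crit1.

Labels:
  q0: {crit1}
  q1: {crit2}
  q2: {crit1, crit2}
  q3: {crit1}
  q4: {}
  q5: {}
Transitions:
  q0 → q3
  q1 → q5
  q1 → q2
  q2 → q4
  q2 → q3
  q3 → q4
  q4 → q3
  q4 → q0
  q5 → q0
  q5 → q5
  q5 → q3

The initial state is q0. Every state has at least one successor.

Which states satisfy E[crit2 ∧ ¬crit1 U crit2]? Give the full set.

States satisfying crit2 ∧ ¬crit1: {q1}.
States satisfying crit2: {q1, q2}.
States satisfying E[crit2 ∧ ¬crit1 U crit2]: {q1, q2}.

{q1, q2}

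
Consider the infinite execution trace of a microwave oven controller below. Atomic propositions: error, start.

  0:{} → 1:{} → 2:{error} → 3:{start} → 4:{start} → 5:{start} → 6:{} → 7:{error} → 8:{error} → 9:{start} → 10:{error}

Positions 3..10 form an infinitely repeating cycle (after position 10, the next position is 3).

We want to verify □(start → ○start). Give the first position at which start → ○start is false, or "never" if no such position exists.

Check start → ○start at each position in order: 0 ✓, 1 ✓, 2 ✓, 3 ✓, 4 ✓.
At position 5 the labels are {start} and the next position 6 has {}, so start → ○start is false there. This is the first violation.

5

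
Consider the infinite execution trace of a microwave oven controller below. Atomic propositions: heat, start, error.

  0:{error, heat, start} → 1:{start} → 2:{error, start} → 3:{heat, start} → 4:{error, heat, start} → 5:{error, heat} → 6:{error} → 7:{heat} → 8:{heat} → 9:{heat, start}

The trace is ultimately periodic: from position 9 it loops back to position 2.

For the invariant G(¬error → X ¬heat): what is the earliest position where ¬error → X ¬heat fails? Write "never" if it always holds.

3

Check ¬error → X ¬heat at each position in order: 0 ✓, 1 ✓, 2 ✓.
At position 3 the labels are {heat, start} and the next position 4 has {error, heat, start}, so ¬error → X ¬heat is false there. This is the first violation.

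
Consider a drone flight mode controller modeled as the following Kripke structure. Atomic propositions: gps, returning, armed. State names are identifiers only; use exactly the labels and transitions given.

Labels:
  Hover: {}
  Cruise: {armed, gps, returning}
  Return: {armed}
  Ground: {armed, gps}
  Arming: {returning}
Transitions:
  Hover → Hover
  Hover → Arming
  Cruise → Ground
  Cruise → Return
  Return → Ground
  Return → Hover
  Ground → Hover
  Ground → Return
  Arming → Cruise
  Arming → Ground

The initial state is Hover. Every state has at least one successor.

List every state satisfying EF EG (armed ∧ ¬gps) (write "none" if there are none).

none

States satisfying EG (armed ∧ ¬gps): ∅.
States satisfying EF EG (armed ∧ ¬gps): ∅.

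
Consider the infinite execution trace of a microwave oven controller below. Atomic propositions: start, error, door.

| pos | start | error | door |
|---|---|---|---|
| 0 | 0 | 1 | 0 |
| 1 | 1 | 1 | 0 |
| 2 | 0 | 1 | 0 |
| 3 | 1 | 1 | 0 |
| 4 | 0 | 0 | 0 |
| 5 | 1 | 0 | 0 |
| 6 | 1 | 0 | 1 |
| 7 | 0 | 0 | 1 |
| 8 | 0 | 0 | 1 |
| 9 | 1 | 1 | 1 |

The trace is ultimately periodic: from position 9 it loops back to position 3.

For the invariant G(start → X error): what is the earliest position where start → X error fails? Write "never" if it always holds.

3

Check start → X error at each position in order: 0 ✓, 1 ✓, 2 ✓.
At position 3 the labels are {error, start} and the next position 4 has {}, so start → X error is false there. This is the first violation.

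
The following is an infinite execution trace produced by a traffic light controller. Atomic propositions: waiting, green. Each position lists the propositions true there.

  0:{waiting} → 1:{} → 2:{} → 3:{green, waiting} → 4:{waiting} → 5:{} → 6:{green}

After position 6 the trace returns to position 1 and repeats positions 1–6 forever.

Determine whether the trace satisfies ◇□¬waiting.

Violated

□¬waiting is false at every position 0..6, so it never becomes true and ◇□¬waiting fails.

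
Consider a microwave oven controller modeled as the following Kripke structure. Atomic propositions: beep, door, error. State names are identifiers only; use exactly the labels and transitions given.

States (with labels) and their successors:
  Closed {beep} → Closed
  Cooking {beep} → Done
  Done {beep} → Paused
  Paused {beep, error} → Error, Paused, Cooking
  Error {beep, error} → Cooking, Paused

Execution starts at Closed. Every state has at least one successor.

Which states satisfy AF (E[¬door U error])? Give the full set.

{Cooking, Done, Paused, Error}

States satisfying E[¬door U error]: {Cooking, Done, Paused, Error}.
States satisfying AF (E[¬door U error]): {Cooking, Done, Paused, Error}.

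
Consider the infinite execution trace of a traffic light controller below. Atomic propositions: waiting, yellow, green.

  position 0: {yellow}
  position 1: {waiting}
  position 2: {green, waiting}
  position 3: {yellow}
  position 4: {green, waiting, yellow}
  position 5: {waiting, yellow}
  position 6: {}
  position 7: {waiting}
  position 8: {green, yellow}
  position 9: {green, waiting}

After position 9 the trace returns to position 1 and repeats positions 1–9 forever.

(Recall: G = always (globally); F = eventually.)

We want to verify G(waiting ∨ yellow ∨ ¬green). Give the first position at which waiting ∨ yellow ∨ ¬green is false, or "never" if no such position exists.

never

waiting ∨ yellow ∨ ¬green holds at every position 0..9, and those are all the positions the trace ever visits, so the invariant G(waiting ∨ yellow ∨ ¬green) is never violated.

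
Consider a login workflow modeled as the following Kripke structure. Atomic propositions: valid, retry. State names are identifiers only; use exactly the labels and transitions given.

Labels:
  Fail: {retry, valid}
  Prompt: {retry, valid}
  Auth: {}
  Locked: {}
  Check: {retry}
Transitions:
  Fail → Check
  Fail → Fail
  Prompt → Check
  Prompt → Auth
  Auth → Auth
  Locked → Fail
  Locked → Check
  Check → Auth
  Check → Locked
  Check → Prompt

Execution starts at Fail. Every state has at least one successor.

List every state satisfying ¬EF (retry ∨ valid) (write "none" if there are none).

{Auth}

States satisfying retry ∨ valid: {Fail, Prompt, Check}.
States satisfying EF (retry ∨ valid): {Fail, Prompt, Locked, Check}.
States satisfying ¬EF (retry ∨ valid): {Auth}.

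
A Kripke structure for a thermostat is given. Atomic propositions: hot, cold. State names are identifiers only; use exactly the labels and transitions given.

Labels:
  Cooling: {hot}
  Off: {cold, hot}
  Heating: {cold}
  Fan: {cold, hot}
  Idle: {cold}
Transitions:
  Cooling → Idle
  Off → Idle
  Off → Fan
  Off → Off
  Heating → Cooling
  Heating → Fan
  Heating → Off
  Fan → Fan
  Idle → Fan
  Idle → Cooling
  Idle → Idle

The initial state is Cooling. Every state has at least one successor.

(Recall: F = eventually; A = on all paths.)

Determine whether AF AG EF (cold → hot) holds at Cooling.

States satisfying AG EF (cold → hot): {Cooling, Off, Heating, Fan, Idle}.
States satisfying AF AG EF (cold → hot): {Cooling, Off, Heating, Fan, Idle}.
Cooling ∈ Sat(AF AG EF (cold → hot)).

Holds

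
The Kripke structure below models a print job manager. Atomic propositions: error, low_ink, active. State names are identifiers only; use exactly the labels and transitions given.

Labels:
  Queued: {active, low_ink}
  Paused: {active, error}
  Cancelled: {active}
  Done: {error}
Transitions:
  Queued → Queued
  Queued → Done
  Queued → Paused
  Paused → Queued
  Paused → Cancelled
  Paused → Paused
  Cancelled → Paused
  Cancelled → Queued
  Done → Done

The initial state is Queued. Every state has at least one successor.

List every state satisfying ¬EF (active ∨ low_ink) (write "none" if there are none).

States satisfying active ∨ low_ink: {Queued, Paused, Cancelled}.
States satisfying EF (active ∨ low_ink): {Queued, Paused, Cancelled}.
States satisfying ¬EF (active ∨ low_ink): {Done}.

{Done}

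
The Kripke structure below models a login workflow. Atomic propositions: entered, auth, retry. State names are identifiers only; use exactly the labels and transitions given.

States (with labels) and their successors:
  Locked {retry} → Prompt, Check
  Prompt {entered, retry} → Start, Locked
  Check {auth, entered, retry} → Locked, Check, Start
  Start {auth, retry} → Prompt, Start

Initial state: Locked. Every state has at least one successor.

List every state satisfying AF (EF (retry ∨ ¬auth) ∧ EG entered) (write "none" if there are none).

States satisfying EF (retry ∨ ¬auth) ∧ EG entered: {Check}.
States satisfying AF (EF (retry ∨ ¬auth) ∧ EG entered): {Check}.

{Check}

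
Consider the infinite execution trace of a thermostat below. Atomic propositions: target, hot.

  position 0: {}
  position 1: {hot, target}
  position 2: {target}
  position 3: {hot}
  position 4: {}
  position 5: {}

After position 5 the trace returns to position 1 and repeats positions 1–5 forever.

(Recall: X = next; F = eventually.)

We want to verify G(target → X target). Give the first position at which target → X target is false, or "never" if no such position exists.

Check target → X target at each position in order: 0 ✓, 1 ✓.
At position 2 the labels are {target} and the next position 3 has {hot}, so target → X target is false there. This is the first violation.

2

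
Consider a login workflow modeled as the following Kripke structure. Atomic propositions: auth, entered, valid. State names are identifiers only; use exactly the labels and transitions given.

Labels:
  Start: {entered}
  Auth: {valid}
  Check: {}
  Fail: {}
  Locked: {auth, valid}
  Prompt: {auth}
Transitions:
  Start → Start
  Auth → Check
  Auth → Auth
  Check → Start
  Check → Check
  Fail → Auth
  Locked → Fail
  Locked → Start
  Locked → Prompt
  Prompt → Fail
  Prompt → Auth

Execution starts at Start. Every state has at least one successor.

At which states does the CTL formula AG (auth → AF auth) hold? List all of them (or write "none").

States satisfying auth → AF auth: {Start, Auth, Check, Fail, Locked, Prompt}.
States satisfying AG (auth → AF auth): {Start, Auth, Check, Fail, Locked, Prompt}.

{Start, Auth, Check, Fail, Locked, Prompt}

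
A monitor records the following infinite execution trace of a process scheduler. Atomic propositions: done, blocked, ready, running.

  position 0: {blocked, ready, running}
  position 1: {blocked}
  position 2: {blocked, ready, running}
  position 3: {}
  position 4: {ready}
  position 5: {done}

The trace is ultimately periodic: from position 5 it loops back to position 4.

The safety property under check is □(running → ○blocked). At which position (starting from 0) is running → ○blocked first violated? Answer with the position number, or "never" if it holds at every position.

Check running → ○blocked at each position in order: 0 ✓, 1 ✓.
At position 2 the labels are {blocked, ready, running} and the next position 3 has {}, so running → ○blocked is false there. This is the first violation.

2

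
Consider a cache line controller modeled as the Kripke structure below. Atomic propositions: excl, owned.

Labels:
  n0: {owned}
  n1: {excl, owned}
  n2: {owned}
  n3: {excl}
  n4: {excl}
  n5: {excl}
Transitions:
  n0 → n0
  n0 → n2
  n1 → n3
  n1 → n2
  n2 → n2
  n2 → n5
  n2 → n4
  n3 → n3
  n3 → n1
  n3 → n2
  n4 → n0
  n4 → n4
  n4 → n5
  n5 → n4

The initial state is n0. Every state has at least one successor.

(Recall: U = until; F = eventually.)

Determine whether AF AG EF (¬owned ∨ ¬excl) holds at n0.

States satisfying AG EF (¬owned ∨ ¬excl): {n0, n1, n2, n3, n4, n5}.
States satisfying AF AG EF (¬owned ∨ ¬excl): {n0, n1, n2, n3, n4, n5}.
n0 ∈ Sat(AF AG EF (¬owned ∨ ¬excl)).

Yes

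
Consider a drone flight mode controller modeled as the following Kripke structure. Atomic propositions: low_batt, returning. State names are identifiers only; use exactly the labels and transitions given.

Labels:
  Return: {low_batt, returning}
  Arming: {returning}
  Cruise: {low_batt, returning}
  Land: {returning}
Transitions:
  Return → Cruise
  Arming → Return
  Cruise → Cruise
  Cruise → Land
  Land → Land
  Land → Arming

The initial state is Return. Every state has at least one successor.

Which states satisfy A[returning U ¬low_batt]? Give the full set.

States satisfying returning: {Return, Arming, Cruise, Land}.
States satisfying ¬low_batt: {Arming, Land}.
States satisfying A[returning U ¬low_batt]: {Arming, Land}.

{Arming, Land}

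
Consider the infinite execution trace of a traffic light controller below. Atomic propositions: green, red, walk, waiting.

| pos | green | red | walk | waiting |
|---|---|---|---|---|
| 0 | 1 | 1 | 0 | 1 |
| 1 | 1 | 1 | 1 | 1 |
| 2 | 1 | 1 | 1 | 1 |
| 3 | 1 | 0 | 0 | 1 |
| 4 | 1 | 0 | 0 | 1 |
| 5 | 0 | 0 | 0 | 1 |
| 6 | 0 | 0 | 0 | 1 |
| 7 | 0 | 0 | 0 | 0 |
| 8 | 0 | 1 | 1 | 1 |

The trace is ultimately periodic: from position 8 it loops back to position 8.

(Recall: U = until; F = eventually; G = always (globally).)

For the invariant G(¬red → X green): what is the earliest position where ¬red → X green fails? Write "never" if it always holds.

4

Check ¬red → X green at each position in order: 0 ✓, 1 ✓, 2 ✓, 3 ✓.
At position 4 the labels are {green, waiting} and the next position 5 has {waiting}, so ¬red → X green is false there. This is the first violation.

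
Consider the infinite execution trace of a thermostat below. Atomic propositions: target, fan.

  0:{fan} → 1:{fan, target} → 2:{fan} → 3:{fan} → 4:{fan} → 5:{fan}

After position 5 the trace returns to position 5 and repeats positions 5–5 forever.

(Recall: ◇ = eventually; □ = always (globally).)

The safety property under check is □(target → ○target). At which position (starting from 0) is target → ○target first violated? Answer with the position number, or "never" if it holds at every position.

1

Check target → ○target at each position in order: 0 ✓.
At position 1 the labels are {fan, target} and the next position 2 has {fan}, so target → ○target is false there. This is the first violation.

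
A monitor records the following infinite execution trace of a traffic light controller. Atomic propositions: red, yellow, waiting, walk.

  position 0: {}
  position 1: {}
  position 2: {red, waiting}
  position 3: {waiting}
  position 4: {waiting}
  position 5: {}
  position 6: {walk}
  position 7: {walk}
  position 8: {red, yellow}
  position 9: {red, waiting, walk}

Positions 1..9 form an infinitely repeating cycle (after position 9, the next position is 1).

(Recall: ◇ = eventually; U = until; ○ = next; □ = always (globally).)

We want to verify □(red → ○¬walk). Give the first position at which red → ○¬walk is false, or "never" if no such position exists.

8

Check red → ○¬walk at each position in order: 0 ✓, 1 ✓, 2 ✓, 3 ✓, 4 ✓, 5 ✓, 6 ✓, 7 ✓.
At position 8 the labels are {red, yellow} and the next position 9 has {red, waiting, walk}, so red → ○¬walk is false there. This is the first violation.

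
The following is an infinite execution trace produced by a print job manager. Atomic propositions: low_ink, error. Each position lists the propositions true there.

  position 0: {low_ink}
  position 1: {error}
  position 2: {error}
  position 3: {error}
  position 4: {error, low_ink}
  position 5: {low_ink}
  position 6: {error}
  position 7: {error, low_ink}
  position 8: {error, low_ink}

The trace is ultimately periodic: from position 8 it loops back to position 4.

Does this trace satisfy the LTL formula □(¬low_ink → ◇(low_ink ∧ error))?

Yes

¬low_ink → ◇(low_ink ∧ error) holds at every position 0..8, and those are all positions ever visited, so □(¬low_ink → ◇(low_ink ∧ error)) holds.
Positions where ¬low_ink holds: 1, 2, 3, 6.
Check ◇(low_ink ∧ error) at each: 1→ok, 2→ok, 3→ok, 6→ok.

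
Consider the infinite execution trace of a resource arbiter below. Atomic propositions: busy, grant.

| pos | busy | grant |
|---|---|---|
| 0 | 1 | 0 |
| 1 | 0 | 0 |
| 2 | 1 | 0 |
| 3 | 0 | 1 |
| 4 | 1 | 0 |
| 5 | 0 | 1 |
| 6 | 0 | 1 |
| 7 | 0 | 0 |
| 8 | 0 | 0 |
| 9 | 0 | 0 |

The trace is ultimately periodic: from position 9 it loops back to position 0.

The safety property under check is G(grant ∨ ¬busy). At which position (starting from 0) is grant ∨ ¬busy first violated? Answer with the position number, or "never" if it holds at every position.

At position 0 the labels are {busy}, so grant ∨ ¬busy is false there. This is the first violation.

0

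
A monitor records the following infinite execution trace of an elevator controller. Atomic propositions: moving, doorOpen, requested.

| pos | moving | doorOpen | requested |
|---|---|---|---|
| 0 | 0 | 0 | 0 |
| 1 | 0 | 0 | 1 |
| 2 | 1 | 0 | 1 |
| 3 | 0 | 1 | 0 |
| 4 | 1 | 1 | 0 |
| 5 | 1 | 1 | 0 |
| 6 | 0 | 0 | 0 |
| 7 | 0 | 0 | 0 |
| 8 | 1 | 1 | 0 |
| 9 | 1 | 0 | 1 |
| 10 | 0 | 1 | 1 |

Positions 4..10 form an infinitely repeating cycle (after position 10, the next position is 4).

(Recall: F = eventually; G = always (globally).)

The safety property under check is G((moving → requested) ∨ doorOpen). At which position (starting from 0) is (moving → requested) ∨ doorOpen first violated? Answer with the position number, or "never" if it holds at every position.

never

(moving → requested) ∨ doorOpen holds at every position 0..10, and those are all the positions the trace ever visits, so the invariant G((moving → requested) ∨ doorOpen) is never violated.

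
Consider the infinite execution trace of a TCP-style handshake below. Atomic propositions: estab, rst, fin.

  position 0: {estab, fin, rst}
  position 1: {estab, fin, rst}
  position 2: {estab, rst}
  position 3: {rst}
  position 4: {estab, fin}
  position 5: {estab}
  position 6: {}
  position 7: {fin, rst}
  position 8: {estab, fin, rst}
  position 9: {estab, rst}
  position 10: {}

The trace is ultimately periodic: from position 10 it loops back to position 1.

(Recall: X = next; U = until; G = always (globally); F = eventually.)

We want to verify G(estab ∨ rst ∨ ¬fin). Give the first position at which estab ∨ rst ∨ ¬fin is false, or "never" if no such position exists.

estab ∨ rst ∨ ¬fin holds at every position 0..10, and those are all the positions the trace ever visits, so the invariant G(estab ∨ rst ∨ ¬fin) is never violated.

never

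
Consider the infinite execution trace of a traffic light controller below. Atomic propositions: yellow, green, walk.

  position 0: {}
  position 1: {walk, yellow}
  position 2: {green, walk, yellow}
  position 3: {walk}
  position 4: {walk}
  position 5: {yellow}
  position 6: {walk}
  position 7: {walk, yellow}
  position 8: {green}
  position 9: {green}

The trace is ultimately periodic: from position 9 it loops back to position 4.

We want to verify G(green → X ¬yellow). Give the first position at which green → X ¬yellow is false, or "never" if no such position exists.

green → X ¬yellow holds at every position 0..9, and those are all the positions the trace ever visits, so the invariant G(green → X ¬yellow) is never violated.

never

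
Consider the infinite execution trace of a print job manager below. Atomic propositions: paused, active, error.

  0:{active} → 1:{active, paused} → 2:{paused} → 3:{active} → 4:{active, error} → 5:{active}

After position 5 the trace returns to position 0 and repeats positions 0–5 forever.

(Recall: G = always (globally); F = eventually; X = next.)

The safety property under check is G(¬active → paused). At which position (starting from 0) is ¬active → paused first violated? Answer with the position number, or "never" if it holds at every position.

¬active → paused holds at every position 0..5, and those are all the positions the trace ever visits, so the invariant G(¬active → paused) is never violated.

never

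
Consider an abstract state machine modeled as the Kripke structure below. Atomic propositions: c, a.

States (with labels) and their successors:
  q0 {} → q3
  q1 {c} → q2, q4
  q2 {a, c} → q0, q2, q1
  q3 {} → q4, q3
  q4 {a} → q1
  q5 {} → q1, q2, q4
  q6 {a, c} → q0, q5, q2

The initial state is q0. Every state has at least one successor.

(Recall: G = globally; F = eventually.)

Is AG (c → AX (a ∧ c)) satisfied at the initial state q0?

States satisfying c → AX (a ∧ c): {q0, q3, q4, q5}.
States satisfying AG (c → AX (a ∧ c)): ∅.
q1 is reachable from q0 and violates c → AX (a ∧ c), so AG fails at q0.
q0 ∉ Sat(AG (c → AX (a ∧ c))).

No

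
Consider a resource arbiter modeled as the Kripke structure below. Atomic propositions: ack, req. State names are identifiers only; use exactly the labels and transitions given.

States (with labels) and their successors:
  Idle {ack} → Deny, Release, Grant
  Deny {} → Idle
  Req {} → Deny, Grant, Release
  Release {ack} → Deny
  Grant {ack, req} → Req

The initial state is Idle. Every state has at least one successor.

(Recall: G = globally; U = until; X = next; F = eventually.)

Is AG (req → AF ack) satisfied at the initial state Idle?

States satisfying req → AF ack: {Idle, Deny, Req, Release, Grant}.
States satisfying AG (req → AF ack): {Idle, Deny, Req, Release, Grant}.
Every state reachable from Idle satisfies req → AF ack.
Idle ∈ Sat(AG (req → AF ack)).

Holds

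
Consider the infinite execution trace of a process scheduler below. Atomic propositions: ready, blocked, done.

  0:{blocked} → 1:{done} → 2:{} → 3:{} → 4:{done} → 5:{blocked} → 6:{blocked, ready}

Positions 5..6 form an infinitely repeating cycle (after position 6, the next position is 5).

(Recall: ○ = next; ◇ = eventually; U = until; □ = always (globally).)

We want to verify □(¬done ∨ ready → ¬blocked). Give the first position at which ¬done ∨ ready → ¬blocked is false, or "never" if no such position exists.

0

At position 0 the labels are {blocked}, so ¬done ∨ ready → ¬blocked is false there. This is the first violation.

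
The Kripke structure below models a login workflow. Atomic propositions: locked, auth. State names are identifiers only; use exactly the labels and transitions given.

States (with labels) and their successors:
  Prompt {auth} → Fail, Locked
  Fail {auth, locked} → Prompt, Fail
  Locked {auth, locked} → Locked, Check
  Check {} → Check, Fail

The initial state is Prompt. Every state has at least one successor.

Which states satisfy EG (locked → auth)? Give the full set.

States satisfying locked → auth: {Prompt, Fail, Locked, Check}.
States satisfying EG (locked → auth): {Prompt, Fail, Locked, Check}.

{Prompt, Fail, Locked, Check}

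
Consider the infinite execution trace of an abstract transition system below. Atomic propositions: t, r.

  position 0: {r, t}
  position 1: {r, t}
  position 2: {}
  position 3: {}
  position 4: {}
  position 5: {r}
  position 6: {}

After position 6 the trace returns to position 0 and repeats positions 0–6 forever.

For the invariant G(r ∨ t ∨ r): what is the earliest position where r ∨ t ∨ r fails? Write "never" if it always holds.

2

Check r ∨ t ∨ r at each position in order: 0 ✓, 1 ✓.
At position 2 the labels are {}, so r ∨ t ∨ r is false there. This is the first violation.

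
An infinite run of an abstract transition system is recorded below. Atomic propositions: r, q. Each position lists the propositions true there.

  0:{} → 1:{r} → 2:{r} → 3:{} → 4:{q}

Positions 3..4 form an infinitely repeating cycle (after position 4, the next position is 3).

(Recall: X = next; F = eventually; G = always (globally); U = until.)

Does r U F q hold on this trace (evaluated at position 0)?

Walking from position 0: F q first holds at position 0, and r holds at every earlier position along the way, so r U F q holds.

Yes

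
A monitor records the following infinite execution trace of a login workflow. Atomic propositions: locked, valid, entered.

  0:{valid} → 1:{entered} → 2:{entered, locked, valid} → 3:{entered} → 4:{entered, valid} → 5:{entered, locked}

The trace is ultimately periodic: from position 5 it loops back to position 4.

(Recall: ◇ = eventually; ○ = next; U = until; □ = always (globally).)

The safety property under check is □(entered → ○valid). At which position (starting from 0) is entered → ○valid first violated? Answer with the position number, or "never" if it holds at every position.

2

Check entered → ○valid at each position in order: 0 ✓, 1 ✓.
At position 2 the labels are {entered, locked, valid} and the next position 3 has {entered}, so entered → ○valid is false there. This is the first violation.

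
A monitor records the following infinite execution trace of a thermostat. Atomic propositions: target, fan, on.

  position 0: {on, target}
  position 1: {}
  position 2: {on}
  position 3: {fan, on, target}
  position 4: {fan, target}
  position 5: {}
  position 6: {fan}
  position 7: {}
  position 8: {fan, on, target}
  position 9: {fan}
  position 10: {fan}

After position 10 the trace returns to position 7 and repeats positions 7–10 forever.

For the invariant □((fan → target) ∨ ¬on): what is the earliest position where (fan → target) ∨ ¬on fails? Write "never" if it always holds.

(fan → target) ∨ ¬on holds at every position 0..10, and those are all the positions the trace ever visits, so the invariant □((fan → target) ∨ ¬on) is never violated.

never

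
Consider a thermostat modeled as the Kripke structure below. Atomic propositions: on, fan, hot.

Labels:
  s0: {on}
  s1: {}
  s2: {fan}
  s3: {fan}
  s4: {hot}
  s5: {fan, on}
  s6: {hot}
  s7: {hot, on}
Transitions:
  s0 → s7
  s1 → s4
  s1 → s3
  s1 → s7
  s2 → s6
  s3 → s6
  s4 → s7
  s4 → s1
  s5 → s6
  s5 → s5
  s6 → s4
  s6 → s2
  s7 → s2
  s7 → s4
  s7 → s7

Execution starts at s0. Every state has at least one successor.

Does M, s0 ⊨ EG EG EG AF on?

States satisfying EG EG AF on: {s0, s5, s7}.
States satisfying EG EG EG AF on: {s0, s5, s7}.
s0 ∈ Sat(EG EG EG AF on).

Yes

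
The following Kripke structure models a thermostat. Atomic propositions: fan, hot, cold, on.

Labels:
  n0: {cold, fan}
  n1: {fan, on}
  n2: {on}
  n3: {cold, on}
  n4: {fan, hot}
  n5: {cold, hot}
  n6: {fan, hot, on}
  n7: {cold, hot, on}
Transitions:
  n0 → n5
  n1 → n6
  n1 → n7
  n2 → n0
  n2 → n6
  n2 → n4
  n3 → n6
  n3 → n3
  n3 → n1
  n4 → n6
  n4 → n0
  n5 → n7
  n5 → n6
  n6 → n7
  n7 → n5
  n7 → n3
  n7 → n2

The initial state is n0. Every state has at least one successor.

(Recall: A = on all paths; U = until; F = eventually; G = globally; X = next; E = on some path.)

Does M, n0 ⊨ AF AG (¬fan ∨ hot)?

Does not hold

States satisfying AG (¬fan ∨ hot): ∅.
States satisfying AF AG (¬fan ∨ hot): ∅.
There is a path from n0 along which AG (¬fan ∨ hot) never holds.
n0 ∉ Sat(AF AG (¬fan ∨ hot)).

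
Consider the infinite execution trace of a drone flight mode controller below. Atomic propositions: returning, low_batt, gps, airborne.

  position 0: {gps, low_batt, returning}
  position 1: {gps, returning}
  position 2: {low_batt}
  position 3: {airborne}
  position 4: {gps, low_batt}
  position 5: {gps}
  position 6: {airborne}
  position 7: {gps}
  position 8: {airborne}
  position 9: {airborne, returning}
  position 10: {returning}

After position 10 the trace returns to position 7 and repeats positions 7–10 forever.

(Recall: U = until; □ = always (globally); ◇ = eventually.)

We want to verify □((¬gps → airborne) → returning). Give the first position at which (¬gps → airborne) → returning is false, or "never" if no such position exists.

Check (¬gps → airborne) → returning at each position in order: 0 ✓, 1 ✓, 2 ✓.
At position 3 the labels are {airborne}, so (¬gps → airborne) → returning is false there. This is the first violation.

3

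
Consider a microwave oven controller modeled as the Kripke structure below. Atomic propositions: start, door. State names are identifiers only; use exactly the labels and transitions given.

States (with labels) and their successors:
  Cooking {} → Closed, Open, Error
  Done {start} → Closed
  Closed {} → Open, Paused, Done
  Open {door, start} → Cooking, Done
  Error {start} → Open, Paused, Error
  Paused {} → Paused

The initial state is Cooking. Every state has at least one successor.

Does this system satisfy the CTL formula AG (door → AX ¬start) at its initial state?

Violated

States satisfying door → AX ¬start: {Cooking, Done, Closed, Error, Paused}.
States satisfying AG (door → AX ¬start): {Paused}.
Open is reachable from Cooking and violates door → AX ¬start, so AG fails at Cooking.
Cooking ∉ Sat(AG (door → AX ¬start)).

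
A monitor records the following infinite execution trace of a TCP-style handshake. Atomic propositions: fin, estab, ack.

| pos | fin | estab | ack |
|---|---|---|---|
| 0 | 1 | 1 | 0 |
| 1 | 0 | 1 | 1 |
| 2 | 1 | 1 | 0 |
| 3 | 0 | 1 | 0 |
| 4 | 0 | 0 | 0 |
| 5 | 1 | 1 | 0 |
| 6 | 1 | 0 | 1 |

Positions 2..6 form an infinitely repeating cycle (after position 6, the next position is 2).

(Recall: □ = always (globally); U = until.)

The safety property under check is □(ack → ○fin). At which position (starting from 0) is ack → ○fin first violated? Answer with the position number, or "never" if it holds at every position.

ack → ○fin holds at every position 0..6, and those are all the positions the trace ever visits, so the invariant □(ack → ○fin) is never violated.

never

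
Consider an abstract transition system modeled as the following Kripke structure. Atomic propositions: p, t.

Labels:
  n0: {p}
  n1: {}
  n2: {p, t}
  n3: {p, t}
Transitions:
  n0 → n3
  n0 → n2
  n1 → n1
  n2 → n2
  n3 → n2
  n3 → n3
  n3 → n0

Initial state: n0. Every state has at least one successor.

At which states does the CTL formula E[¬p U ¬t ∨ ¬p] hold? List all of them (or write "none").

{n0, n1}

States satisfying ¬p: {n1}.
States satisfying ¬t ∨ ¬p: {n0, n1}.
States satisfying E[¬p U ¬t ∨ ¬p]: {n0, n1}.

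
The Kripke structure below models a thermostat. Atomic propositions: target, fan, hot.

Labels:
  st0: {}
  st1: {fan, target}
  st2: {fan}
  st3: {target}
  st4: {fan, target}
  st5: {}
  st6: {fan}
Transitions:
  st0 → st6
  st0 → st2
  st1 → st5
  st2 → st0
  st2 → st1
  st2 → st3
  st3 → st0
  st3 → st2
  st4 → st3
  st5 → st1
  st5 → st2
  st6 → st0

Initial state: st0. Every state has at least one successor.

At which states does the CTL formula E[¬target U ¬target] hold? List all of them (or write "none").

{st0, st2, st5, st6}

States satisfying ¬target: {st0, st2, st5, st6}.
States satisfying E[¬target U ¬target]: {st0, st2, st5, st6}.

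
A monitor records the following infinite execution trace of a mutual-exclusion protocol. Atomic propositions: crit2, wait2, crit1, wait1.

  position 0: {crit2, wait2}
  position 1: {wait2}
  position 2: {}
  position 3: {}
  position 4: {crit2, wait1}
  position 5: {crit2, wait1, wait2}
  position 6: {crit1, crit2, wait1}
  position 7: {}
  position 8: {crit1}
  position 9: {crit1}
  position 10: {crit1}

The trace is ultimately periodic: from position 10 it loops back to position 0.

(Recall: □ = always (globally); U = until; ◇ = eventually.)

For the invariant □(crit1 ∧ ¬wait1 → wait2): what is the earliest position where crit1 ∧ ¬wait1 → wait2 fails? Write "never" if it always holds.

Check crit1 ∧ ¬wait1 → wait2 at each position in order: 0 ✓, 1 ✓, 2 ✓, 3 ✓, 4 ✓, 5 ✓, 6 ✓, 7 ✓.
At position 8 the labels are {crit1}, so crit1 ∧ ¬wait1 → wait2 is false there. This is the first violation.

8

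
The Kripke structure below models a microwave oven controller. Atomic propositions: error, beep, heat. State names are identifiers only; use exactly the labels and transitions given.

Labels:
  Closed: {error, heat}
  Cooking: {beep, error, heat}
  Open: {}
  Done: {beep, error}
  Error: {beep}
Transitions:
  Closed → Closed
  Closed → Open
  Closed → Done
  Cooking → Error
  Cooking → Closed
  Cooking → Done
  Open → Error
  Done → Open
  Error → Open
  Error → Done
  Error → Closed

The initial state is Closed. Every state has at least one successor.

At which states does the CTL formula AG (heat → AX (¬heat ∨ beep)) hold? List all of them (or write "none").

States satisfying heat → AX (¬heat ∨ beep): {Open, Done, Error}.
States satisfying AG (heat → AX (¬heat ∨ beep)): ∅.

none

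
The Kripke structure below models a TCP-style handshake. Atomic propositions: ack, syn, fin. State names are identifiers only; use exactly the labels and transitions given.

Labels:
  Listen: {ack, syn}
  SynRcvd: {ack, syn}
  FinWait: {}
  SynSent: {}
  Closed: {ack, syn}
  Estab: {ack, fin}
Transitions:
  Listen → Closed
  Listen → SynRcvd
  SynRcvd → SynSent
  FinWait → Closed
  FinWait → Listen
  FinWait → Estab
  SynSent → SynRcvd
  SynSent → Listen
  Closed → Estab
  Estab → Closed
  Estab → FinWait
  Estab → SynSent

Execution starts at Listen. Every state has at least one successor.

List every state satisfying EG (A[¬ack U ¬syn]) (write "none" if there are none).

{FinWait, Estab}

States satisfying A[¬ack U ¬syn]: {FinWait, SynSent, Estab}.
States satisfying EG (A[¬ack U ¬syn]): {FinWait, Estab}.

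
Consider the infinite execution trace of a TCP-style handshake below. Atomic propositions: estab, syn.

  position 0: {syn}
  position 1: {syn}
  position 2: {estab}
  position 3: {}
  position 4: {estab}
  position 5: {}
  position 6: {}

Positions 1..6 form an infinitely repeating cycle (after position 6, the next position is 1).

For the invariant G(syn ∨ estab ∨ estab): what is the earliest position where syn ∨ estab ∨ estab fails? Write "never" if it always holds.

Check syn ∨ estab ∨ estab at each position in order: 0 ✓, 1 ✓, 2 ✓.
At position 3 the labels are {}, so syn ∨ estab ∨ estab is false there. This is the first violation.

3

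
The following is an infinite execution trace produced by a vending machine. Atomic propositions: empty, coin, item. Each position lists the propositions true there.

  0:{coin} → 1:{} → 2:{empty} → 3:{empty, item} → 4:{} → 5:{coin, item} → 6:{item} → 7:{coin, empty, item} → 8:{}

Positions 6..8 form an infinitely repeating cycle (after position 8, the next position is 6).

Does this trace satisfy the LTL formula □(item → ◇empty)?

item → ◇empty holds at every position 0..8, and those are all positions ever visited, so □(item → ◇empty) holds.
Positions where item holds: 3, 5, 6, 7.
Check ◇empty at each: 3→ok, 5→ok, 6→ok, 7→ok.

Holds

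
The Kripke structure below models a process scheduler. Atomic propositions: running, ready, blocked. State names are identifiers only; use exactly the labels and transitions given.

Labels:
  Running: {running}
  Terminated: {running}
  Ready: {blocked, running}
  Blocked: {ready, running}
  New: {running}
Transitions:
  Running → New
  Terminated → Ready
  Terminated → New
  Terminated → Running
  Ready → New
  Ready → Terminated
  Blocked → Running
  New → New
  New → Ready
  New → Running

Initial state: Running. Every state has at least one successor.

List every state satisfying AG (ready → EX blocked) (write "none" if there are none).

{Running, Terminated, Ready, New}

States satisfying ready → EX blocked: {Running, Terminated, Ready, New}.
States satisfying AG (ready → EX blocked): {Running, Terminated, Ready, New}.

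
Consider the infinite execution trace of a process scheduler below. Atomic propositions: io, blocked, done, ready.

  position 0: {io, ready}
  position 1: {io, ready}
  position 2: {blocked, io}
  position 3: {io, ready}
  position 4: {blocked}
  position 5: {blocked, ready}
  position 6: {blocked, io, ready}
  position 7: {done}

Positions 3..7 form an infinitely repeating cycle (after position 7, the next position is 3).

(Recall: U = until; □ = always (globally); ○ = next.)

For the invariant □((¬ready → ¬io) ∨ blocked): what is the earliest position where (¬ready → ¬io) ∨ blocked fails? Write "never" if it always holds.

(¬ready → ¬io) ∨ blocked holds at every position 0..7, and those are all the positions the trace ever visits, so the invariant □((¬ready → ¬io) ∨ blocked) is never violated.

never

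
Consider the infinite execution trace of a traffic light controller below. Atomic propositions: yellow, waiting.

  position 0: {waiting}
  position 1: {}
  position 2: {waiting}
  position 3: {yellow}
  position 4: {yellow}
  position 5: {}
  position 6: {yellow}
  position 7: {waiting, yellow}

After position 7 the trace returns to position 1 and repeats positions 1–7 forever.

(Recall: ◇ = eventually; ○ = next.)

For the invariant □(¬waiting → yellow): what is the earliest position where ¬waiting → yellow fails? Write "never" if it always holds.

Check ¬waiting → yellow at each position in order: 0 ✓.
At position 1 the labels are {}, so ¬waiting → yellow is false there. This is the first violation.

1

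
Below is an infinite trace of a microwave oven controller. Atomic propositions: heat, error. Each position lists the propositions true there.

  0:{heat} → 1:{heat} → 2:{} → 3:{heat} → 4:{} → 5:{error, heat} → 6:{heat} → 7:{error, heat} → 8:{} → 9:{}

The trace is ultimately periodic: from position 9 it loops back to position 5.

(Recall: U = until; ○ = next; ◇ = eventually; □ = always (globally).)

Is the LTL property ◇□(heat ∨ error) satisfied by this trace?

□(heat ∨ error) is false at every position 0..9, so it never becomes true and ◇□(heat ∨ error) fails.

Violated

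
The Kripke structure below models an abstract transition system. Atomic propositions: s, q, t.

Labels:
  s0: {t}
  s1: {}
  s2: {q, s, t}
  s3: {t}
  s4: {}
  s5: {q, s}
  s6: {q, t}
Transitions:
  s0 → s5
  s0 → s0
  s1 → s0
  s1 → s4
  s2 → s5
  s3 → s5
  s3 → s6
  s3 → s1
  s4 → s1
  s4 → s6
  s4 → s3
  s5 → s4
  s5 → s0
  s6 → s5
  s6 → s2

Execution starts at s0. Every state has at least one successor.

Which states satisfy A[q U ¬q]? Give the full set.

States satisfying q: {s2, s5, s6}.
States satisfying ¬q: {s0, s1, s3, s4}.
States satisfying A[q U ¬q]: {s0, s1, s2, s3, s4, s5, s6}.

{s0, s1, s2, s3, s4, s5, s6}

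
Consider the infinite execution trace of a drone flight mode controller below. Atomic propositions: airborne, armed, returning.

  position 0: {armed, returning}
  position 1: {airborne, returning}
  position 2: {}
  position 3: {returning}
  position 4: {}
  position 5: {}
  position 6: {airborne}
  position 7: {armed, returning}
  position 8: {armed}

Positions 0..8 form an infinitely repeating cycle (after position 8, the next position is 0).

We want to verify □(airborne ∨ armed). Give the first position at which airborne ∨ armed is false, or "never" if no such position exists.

2

Check airborne ∨ armed at each position in order: 0 ✓, 1 ✓.
At position 2 the labels are {}, so airborne ∨ armed is false there. This is the first violation.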